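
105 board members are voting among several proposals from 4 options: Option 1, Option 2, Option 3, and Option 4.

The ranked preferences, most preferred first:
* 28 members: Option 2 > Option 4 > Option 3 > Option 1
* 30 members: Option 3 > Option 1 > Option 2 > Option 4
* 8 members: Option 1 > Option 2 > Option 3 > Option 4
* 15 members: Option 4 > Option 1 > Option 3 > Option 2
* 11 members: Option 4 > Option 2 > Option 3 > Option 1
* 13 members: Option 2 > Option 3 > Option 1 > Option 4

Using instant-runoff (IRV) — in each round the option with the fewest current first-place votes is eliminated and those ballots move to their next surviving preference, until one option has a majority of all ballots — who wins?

Option 2

Round 1: Option 1 8, Option 2 41, Option 3 30, Option 4 26. Option 1 eliminated.
Round 2: Option 2 49, Option 3 30, Option 4 26. Option 4 eliminated.
Round 3: Option 2 60, Option 3 45. Option 2 has a majority (≥53).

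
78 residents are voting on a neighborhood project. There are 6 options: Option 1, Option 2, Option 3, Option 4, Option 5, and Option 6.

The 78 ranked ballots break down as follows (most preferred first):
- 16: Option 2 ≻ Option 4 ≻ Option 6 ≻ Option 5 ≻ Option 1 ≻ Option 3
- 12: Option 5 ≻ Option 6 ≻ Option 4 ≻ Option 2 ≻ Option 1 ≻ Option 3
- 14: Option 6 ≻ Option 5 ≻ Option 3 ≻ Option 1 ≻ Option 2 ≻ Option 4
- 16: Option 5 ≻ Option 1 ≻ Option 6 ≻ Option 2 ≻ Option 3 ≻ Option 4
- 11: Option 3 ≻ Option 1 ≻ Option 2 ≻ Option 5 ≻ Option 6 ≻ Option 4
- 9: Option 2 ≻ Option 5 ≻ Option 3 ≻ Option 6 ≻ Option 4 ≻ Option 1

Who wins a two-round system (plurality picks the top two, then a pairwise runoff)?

Round 1 first-place votes: Option 1 0, Option 2 25, Option 3 11, Option 4 0, Option 5 28, Option 6 14. Option 5 and Option 2 advance.
Runoff: Option 5 is ranked above Option 2 on 42 ballots, Option 2 above Option 5 on 36.

Option 5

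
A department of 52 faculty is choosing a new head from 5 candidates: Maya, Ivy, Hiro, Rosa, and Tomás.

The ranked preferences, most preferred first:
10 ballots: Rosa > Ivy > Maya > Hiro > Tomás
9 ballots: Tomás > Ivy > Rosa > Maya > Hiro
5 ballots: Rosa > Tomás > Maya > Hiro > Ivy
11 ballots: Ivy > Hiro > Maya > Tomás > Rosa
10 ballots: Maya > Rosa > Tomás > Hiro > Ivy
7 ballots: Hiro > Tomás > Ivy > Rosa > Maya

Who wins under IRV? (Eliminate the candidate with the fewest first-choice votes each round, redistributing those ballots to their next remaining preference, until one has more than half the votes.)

Tomás

Round 1: Maya 10, Ivy 11, Hiro 7, Rosa 15, Tomás 9. Hiro eliminated.
Round 2: Maya 10, Ivy 11, Rosa 15, Tomás 16. Maya eliminated.
Round 3: Ivy 11, Rosa 25, Tomás 16. Ivy eliminated.
Round 4: Rosa 25, Tomás 27. Tomás has a majority (≥27).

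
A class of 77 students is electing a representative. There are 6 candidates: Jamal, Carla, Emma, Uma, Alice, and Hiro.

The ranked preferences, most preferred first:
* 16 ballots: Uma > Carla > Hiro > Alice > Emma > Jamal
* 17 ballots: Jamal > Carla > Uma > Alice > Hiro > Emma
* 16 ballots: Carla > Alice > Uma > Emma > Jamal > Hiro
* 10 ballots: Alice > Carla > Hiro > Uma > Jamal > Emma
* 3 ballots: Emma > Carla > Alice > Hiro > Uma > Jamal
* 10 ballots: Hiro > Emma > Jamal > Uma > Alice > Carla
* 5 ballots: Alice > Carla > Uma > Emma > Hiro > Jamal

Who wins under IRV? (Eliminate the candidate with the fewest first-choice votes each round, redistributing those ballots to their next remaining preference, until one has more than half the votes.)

Round 1: Jamal 17, Carla 16, Emma 3, Uma 16, Alice 15, Hiro 10. Emma eliminated.
Round 2: Jamal 17, Carla 19, Uma 16, Alice 15, Hiro 10. Hiro eliminated.
Round 3: Jamal 27, Carla 19, Uma 16, Alice 15. Alice eliminated.
Round 4: Jamal 27, Carla 34, Uma 16. Uma eliminated.
Round 5: Jamal 27, Carla 50. Carla has a majority (≥39).

Carla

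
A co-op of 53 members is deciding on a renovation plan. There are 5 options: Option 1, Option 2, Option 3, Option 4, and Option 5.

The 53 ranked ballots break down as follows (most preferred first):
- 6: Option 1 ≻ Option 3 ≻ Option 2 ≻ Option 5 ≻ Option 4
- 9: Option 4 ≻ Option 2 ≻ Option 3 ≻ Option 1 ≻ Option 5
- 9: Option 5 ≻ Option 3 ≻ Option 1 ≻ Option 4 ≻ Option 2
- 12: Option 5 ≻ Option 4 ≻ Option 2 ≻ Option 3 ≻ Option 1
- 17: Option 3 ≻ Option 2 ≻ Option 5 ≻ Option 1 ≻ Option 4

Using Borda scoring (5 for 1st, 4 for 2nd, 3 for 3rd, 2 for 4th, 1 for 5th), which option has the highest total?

Option 3

Option 1: 6×5 + 9×2 + 9×3 + 12×1 + 17×2 = 121
Option 2: 6×3 + 9×4 + 9×1 + 12×3 + 17×4 = 167
Option 3: 6×4 + 9×3 + 9×4 + 12×2 + 17×5 = 196
Option 4: 6×1 + 9×5 + 9×2 + 12×4 + 17×1 = 134
Option 5: 6×2 + 9×1 + 9×5 + 12×5 + 17×3 = 177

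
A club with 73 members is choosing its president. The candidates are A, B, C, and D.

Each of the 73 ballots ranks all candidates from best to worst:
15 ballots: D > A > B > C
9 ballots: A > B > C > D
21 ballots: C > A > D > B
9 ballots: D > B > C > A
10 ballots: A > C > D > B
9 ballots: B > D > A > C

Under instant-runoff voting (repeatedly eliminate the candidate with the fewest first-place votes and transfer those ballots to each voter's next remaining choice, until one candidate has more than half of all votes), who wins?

Round 1: A 19, B 9, C 21, D 24. B eliminated.
Round 2: A 19, C 21, D 33. A eliminated.
Round 3: C 40, D 33. C has a majority (≥37).

C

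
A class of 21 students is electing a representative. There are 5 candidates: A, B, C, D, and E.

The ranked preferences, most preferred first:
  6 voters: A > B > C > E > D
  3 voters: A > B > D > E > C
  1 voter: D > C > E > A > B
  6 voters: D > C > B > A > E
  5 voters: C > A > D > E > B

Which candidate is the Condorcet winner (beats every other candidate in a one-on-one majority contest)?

C

C vs A: 12–9
C vs B: 12–9
C vs D: 11–10
C vs E: 18–3
C beats every other candidate.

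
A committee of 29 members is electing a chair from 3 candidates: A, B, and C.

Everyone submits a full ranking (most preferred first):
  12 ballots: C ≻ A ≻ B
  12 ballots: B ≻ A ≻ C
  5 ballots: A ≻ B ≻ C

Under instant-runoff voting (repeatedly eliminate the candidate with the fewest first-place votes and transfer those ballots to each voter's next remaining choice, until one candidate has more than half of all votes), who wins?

B

Round 1: A 5, B 12, C 12. A eliminated.
Round 2: B 17, C 12. B has a majority (≥15).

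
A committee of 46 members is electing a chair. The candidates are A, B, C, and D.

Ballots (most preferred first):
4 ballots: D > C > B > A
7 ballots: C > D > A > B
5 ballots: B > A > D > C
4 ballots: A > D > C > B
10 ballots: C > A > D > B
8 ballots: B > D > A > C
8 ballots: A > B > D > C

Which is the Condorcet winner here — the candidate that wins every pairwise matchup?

A

A vs B: 29–17
A vs C: 25–21
A vs D: 27–19
A beats every other candidate.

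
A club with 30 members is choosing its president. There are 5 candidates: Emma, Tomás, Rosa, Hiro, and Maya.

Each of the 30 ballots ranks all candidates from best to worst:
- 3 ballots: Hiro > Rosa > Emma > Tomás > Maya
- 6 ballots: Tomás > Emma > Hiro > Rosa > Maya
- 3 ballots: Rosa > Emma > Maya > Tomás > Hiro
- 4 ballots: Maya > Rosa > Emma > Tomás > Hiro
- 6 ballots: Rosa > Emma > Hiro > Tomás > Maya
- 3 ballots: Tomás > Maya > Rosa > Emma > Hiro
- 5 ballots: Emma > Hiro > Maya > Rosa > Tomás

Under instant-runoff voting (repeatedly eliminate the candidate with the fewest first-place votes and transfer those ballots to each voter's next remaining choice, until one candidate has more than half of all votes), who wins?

Round 1: Emma 5, Tomás 9, Rosa 9, Hiro 3, Maya 4. Hiro eliminated.
Round 2: Emma 5, Tomás 9, Rosa 12, Maya 4. Maya eliminated.
Round 3: Emma 5, Tomás 9, Rosa 16. Rosa has a majority (≥16).

Rosa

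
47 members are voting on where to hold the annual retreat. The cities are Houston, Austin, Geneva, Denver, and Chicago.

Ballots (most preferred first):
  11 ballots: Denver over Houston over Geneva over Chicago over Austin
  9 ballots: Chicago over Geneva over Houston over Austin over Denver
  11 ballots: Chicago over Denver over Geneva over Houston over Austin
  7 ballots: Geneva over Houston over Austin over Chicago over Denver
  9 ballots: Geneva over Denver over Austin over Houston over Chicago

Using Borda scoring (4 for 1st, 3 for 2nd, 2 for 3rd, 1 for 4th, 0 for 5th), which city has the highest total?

Geneva

Houston: 11×3 + 9×2 + 11×1 + 7×3 + 9×1 = 92
Austin: 11×0 + 9×1 + 11×0 + 7×2 + 9×2 = 41
Geneva: 11×2 + 9×3 + 11×2 + 7×4 + 9×4 = 135
Denver: 11×4 + 9×0 + 11×3 + 7×0 + 9×3 = 104
Chicago: 11×1 + 9×4 + 11×4 + 7×1 + 9×0 = 98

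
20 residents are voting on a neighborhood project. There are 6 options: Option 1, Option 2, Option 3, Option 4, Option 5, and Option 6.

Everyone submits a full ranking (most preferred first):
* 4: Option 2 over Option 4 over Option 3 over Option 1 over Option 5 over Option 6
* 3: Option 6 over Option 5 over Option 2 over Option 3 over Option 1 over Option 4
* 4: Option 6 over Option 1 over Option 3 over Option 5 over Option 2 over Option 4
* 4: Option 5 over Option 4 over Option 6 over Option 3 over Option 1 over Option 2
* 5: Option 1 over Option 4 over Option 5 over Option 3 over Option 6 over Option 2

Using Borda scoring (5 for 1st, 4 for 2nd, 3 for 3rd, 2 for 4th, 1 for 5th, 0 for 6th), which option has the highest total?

Option 5

Option 1: 4×2 + 3×1 + 4×4 + 4×1 + 5×5 = 56
Option 2: 4×5 + 3×3 + 4×1 + 4×0 + 5×0 = 33
Option 3: 4×3 + 3×2 + 4×3 + 4×2 + 5×2 = 48
Option 4: 4×4 + 3×0 + 4×0 + 4×4 + 5×4 = 52
Option 5: 4×1 + 3×4 + 4×2 + 4×5 + 5×3 = 59
Option 6: 4×0 + 3×5 + 4×5 + 4×3 + 5×1 = 52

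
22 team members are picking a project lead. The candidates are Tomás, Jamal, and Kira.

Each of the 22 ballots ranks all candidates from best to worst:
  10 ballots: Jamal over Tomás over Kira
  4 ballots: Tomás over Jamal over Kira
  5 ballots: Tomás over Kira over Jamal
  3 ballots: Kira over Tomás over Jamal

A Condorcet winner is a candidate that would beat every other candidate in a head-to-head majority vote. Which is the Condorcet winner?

Tomás

Tomás vs Jamal: 12–10
Tomás vs Kira: 19–3
Tomás beats every other candidate.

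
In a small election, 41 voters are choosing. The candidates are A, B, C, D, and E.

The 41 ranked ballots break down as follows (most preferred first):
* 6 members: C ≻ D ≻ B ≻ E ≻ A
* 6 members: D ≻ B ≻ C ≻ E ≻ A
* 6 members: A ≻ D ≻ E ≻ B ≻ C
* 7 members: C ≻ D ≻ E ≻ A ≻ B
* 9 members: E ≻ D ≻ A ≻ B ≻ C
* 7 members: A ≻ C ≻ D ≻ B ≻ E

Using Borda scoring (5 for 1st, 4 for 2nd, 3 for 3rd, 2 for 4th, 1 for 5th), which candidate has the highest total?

D

A: 6×1 + 6×1 + 6×5 + 7×2 + 9×3 + 7×5 = 118
B: 6×3 + 6×4 + 6×2 + 7×1 + 9×2 + 7×2 = 93
C: 6×5 + 6×3 + 6×1 + 7×5 + 9×1 + 7×4 = 126
D: 6×4 + 6×5 + 6×4 + 7×4 + 9×4 + 7×3 = 163
E: 6×2 + 6×2 + 6×3 + 7×3 + 9×5 + 7×1 = 115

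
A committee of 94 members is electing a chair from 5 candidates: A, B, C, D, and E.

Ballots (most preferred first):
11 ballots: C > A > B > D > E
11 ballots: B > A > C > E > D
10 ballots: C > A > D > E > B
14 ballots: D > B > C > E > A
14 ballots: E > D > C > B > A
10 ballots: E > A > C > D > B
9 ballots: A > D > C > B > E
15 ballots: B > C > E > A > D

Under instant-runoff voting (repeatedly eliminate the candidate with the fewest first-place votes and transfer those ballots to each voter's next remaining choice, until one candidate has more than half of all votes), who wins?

D

Round 1: A 9, B 26, C 21, D 14, E 24. A eliminated.
Round 2: B 26, C 21, D 23, E 24. C eliminated.
Round 3: B 37, D 33, E 24. E eliminated.
Round 4: B 37, D 57. D has a majority (≥48).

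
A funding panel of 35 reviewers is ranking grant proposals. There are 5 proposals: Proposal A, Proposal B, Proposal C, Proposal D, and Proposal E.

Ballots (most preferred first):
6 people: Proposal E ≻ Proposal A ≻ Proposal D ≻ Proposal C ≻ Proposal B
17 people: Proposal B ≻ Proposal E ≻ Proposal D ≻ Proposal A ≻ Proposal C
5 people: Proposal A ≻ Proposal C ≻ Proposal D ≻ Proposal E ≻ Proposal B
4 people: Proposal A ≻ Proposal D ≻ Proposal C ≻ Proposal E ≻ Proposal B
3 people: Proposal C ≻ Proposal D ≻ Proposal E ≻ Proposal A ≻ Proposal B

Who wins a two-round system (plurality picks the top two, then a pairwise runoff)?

Proposal A

Round 1 first-place votes: Proposal A 9, Proposal B 17, Proposal C 3, Proposal D 0, Proposal E 6. Proposal B and Proposal A advance.
Runoff: Proposal B is ranked above Proposal A on 17 ballots, Proposal A above Proposal B on 18.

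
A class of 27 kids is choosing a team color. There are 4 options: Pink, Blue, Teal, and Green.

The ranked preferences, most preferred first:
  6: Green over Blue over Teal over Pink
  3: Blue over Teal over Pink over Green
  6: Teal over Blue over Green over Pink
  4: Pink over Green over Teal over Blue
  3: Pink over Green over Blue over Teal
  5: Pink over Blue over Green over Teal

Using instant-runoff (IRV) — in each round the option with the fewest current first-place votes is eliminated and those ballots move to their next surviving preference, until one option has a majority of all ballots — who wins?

Teal

Round 1: Pink 12, Blue 3, Teal 6, Green 6. Blue eliminated.
Round 2: Pink 12, Teal 9, Green 6. Green eliminated.
Round 3: Pink 12, Teal 15. Teal has a majority (≥14).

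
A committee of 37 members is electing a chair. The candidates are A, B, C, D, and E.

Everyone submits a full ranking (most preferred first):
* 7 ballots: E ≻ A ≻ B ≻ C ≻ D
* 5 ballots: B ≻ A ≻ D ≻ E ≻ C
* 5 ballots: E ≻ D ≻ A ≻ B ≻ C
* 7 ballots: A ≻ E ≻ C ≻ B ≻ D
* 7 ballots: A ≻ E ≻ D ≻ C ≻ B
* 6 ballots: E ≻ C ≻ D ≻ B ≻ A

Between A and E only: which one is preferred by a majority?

A is ranked above E on 19 ballots; E above A on 18.

A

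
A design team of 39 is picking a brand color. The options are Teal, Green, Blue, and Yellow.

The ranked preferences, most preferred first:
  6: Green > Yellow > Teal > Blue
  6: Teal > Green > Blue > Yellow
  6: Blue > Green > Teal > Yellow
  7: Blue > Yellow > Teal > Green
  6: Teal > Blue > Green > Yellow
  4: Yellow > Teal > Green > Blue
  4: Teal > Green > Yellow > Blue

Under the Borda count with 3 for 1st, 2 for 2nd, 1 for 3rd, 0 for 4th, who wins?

Teal: 6×1 + 6×3 + 6×1 + 7×1 + 6×3 + 4×2 + 4×3 = 75
Green: 6×3 + 6×2 + 6×2 + 7×0 + 6×1 + 4×1 + 4×2 = 60
Blue: 6×0 + 6×1 + 6×3 + 7×3 + 6×2 + 4×0 + 4×0 = 57
Yellow: 6×2 + 6×0 + 6×0 + 7×2 + 6×0 + 4×3 + 4×1 = 42

Teal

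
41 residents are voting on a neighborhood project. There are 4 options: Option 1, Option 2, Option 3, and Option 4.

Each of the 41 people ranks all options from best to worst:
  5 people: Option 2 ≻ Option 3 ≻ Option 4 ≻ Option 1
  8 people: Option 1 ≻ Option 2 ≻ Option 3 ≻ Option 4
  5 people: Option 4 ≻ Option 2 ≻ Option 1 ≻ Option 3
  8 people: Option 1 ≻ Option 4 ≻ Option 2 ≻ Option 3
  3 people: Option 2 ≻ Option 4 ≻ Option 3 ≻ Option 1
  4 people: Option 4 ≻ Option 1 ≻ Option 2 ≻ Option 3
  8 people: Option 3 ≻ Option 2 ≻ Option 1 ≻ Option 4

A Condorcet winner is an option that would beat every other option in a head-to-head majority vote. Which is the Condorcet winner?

Option 2 vs Option 1: 21–20
Option 2 vs Option 3: 33–8
Option 2 vs Option 4: 24–17
Option 2 beats every other option.

Option 2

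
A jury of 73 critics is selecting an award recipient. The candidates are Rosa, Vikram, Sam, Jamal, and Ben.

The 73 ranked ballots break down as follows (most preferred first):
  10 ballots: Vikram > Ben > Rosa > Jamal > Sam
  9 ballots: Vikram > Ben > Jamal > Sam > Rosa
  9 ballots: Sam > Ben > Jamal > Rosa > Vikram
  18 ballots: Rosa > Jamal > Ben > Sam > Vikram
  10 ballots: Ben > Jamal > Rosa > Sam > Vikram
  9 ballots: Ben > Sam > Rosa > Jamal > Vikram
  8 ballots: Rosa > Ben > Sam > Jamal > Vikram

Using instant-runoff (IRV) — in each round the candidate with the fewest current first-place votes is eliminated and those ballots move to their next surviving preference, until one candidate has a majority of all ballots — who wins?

Round 1: Rosa 26, Vikram 19, Sam 9, Jamal 0, Ben 19. Jamal eliminated.
Round 2: Rosa 26, Vikram 19, Sam 9, Ben 19. Sam eliminated.
Round 3: Rosa 26, Vikram 19, Ben 28. Vikram eliminated.
Round 4: Rosa 26, Ben 47. Ben has a majority (≥37).

Ben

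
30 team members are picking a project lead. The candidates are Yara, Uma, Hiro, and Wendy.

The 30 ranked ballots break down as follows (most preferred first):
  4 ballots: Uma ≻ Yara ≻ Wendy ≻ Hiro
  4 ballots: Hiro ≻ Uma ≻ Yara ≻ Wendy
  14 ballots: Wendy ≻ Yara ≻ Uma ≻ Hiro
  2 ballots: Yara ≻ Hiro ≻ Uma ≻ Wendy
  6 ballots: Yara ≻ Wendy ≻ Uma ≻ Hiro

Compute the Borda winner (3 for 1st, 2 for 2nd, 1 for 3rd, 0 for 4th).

Yara: 4×2 + 4×1 + 14×2 + 2×3 + 6×3 = 64
Uma: 4×3 + 4×2 + 14×1 + 2×1 + 6×1 = 42
Hiro: 4×0 + 4×3 + 14×0 + 2×2 + 6×0 = 16
Wendy: 4×1 + 4×0 + 14×3 + 2×0 + 6×2 = 58

Yara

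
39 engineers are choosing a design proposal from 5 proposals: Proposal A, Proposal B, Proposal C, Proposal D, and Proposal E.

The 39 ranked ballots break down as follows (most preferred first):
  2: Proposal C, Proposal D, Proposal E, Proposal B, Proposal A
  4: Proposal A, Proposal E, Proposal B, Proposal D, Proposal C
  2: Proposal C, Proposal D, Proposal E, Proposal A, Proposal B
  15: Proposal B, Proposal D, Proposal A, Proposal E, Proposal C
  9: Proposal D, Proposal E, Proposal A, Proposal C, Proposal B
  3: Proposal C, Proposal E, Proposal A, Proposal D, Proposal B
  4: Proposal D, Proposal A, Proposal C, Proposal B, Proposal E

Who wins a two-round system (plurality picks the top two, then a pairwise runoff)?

Round 1 first-place votes: Proposal A 4, Proposal B 15, Proposal C 7, Proposal D 13, Proposal E 0. Proposal B and Proposal D advance.
Runoff: Proposal B is ranked above Proposal D on 19 ballots, Proposal D above Proposal B on 20.

Proposal D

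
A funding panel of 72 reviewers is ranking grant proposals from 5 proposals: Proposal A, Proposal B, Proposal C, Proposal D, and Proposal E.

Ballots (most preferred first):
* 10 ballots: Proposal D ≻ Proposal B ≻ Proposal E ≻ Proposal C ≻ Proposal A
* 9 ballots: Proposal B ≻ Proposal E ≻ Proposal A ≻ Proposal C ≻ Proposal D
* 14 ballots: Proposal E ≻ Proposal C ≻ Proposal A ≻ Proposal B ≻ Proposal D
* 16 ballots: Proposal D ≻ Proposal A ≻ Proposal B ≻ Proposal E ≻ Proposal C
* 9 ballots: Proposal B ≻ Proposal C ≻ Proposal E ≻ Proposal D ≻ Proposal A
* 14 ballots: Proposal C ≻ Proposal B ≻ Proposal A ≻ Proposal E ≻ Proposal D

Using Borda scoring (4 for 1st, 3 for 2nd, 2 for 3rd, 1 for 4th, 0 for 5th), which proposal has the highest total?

Proposal A: 10×0 + 9×2 + 14×2 + 16×3 + 9×0 + 14×2 = 122
Proposal B: 10×3 + 9×4 + 14×1 + 16×2 + 9×4 + 14×3 = 190
Proposal C: 10×1 + 9×1 + 14×3 + 16×0 + 9×3 + 14×4 = 144
Proposal D: 10×4 + 9×0 + 14×0 + 16×4 + 9×1 + 14×0 = 113
Proposal E: 10×2 + 9×3 + 14×4 + 16×1 + 9×2 + 14×1 = 151

Proposal B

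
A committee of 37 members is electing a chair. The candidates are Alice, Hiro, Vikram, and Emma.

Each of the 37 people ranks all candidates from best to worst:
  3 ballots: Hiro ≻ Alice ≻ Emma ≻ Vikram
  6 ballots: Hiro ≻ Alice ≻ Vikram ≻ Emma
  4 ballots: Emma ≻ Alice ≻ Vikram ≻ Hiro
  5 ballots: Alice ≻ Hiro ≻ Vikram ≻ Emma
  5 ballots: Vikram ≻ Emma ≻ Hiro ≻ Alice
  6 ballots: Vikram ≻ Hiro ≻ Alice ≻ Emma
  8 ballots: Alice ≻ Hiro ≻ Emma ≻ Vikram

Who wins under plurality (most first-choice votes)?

First-place votes: Alice 13, Hiro 9, Vikram 11, Emma 4.

Alice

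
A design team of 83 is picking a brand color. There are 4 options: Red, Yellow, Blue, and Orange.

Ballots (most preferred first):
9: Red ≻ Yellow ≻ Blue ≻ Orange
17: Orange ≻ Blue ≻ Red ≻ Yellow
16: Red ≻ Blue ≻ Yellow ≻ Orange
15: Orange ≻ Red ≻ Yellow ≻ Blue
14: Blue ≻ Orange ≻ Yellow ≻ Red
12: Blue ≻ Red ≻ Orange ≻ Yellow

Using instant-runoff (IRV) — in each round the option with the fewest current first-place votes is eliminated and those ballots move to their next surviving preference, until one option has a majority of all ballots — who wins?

Blue

Round 1: Red 25, Yellow 0, Blue 26, Orange 32. Yellow eliminated.
Round 2: Red 25, Blue 26, Orange 32. Red eliminated.
Round 3: Blue 51, Orange 32. Blue has a majority (≥42).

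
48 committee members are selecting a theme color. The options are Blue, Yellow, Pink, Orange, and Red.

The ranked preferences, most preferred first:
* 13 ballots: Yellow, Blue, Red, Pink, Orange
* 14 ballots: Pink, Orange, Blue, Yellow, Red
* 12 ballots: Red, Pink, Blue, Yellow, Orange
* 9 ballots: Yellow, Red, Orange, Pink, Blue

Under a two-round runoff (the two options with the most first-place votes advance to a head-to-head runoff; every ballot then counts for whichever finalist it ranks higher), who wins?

Round 1 first-place votes: Blue 0, Yellow 22, Pink 14, Orange 0, Red 12. Yellow and Pink advance.
Runoff: Yellow is ranked above Pink on 22 ballots, Pink above Yellow on 26.

Pink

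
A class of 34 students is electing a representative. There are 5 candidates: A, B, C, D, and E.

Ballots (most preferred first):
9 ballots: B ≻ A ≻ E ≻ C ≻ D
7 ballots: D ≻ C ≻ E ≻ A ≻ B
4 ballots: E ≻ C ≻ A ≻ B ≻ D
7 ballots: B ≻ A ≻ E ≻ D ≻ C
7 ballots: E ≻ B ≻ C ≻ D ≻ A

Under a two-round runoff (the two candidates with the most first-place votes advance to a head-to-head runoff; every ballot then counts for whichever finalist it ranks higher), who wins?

E

Round 1 first-place votes: A 0, B 16, C 0, D 7, E 11. B and E advance.
Runoff: B is ranked above E on 16 ballots, E above B on 18.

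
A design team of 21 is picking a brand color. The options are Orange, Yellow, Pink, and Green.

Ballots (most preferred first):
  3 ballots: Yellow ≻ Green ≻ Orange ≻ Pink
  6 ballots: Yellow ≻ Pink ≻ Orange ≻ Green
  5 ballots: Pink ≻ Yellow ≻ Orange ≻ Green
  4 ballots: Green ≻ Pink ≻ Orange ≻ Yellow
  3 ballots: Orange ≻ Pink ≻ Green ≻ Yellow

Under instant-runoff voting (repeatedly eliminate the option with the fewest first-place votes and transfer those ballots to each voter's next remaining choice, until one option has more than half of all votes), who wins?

Round 1: Orange 3, Yellow 9, Pink 5, Green 4. Orange eliminated.
Round 2: Yellow 9, Pink 8, Green 4. Green eliminated.
Round 3: Yellow 9, Pink 12. Pink has a majority (≥11).

Pink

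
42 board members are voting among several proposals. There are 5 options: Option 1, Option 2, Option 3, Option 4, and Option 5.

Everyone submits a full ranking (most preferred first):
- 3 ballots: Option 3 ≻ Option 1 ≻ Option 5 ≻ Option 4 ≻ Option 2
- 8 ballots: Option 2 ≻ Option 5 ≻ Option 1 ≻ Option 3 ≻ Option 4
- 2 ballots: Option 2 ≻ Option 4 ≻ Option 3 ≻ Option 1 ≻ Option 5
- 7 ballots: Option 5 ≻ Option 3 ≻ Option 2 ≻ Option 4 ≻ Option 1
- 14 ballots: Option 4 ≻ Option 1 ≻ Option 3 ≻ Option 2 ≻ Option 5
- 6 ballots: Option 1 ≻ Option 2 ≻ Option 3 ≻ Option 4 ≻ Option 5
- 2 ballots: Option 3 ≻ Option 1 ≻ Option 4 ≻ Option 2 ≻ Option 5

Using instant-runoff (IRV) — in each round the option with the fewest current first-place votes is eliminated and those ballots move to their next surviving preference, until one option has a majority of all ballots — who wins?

Round 1: Option 1 6, Option 2 10, Option 3 5, Option 4 14, Option 5 7. Option 3 eliminated.
Round 2: Option 1 11, Option 2 10, Option 4 14, Option 5 7. Option 5 eliminated.
Round 3: Option 1 11, Option 2 17, Option 4 14. Option 1 eliminated.
Round 4: Option 2 23, Option 4 19. Option 2 has a majority (≥22).

Option 2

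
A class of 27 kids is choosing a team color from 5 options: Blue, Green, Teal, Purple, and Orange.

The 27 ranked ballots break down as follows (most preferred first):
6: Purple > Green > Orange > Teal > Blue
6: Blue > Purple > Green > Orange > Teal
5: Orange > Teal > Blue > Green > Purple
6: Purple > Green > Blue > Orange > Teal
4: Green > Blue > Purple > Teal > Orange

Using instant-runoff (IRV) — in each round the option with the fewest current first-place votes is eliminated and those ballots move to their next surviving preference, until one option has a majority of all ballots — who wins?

Blue

Round 1: Blue 6, Green 4, Teal 0, Purple 12, Orange 5. Teal eliminated.
Round 2: Blue 6, Green 4, Purple 12, Orange 5. Green eliminated.
Round 3: Blue 10, Purple 12, Orange 5. Orange eliminated.
Round 4: Blue 15, Purple 12. Blue has a majority (≥14).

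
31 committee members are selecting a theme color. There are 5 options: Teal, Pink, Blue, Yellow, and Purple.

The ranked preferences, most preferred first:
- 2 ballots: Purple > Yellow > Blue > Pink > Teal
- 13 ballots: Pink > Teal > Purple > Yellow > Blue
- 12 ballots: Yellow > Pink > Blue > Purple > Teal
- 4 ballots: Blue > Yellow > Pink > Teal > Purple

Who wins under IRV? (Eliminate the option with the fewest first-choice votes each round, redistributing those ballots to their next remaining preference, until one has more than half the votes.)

Round 1: Teal 0, Pink 13, Blue 4, Yellow 12, Purple 2. Teal eliminated.
Round 2: Pink 13, Blue 4, Yellow 12, Purple 2. Purple eliminated.
Round 3: Pink 13, Blue 4, Yellow 14. Blue eliminated.
Round 4: Pink 13, Yellow 18. Yellow has a majority (≥16).

Yellow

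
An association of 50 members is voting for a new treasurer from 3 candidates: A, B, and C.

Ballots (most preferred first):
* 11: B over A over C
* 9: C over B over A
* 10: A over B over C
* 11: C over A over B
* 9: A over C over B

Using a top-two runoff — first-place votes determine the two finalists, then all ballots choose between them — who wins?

A

Round 1 first-place votes: A 19, B 11, C 20. C and A advance.
Runoff: C is ranked above A on 20 ballots, A above C on 30.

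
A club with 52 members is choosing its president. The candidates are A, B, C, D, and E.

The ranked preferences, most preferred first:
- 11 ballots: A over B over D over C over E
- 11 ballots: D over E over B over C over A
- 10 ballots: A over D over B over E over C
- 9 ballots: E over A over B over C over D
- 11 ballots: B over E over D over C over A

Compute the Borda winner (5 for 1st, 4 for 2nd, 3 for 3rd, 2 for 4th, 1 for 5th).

A: 11×5 + 11×1 + 10×5 + 9×4 + 11×1 = 163
B: 11×4 + 11×3 + 10×3 + 9×3 + 11×5 = 189
C: 11×2 + 11×2 + 10×1 + 9×2 + 11×2 = 94
D: 11×3 + 11×5 + 10×4 + 9×1 + 11×3 = 170
E: 11×1 + 11×4 + 10×2 + 9×5 + 11×4 = 164

B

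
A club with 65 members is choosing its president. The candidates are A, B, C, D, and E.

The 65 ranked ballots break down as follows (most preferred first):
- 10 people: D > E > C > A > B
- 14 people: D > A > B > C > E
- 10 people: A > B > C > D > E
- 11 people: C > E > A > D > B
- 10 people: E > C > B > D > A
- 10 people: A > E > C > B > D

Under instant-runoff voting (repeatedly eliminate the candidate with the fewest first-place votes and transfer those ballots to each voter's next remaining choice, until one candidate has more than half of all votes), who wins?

C

Round 1: A 20, B 0, C 11, D 24, E 10. B eliminated.
Round 2: A 20, C 11, D 24, E 10. E eliminated.
Round 3: A 20, C 21, D 24. A eliminated.
Round 4: C 41, D 24. C has a majority (≥33).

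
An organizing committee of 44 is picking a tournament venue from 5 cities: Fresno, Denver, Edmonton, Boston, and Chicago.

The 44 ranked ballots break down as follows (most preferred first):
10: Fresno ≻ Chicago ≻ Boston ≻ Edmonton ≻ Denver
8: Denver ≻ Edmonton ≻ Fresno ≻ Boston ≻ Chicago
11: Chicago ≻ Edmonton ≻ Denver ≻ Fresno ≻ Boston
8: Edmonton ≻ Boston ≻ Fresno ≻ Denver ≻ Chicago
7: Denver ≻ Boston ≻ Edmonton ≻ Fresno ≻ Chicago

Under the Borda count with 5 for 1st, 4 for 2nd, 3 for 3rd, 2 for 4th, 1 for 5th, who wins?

Fresno: 10×5 + 8×3 + 11×2 + 8×3 + 7×2 = 134
Denver: 10×1 + 8×5 + 11×3 + 8×2 + 7×5 = 134
Edmonton: 10×2 + 8×4 + 11×4 + 8×5 + 7×3 = 157
Boston: 10×3 + 8×2 + 11×1 + 8×4 + 7×4 = 117
Chicago: 10×4 + 8×1 + 11×5 + 8×1 + 7×1 = 118

Edmonton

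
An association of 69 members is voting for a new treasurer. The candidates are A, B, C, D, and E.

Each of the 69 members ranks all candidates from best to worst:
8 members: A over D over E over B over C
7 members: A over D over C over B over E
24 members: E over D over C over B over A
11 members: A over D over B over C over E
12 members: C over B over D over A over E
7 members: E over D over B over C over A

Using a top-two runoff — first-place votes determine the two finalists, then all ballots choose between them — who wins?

A

Round 1 first-place votes: A 26, B 0, C 12, D 0, E 31. E and A advance.
Runoff: E is ranked above A on 31 ballots, A above E on 38.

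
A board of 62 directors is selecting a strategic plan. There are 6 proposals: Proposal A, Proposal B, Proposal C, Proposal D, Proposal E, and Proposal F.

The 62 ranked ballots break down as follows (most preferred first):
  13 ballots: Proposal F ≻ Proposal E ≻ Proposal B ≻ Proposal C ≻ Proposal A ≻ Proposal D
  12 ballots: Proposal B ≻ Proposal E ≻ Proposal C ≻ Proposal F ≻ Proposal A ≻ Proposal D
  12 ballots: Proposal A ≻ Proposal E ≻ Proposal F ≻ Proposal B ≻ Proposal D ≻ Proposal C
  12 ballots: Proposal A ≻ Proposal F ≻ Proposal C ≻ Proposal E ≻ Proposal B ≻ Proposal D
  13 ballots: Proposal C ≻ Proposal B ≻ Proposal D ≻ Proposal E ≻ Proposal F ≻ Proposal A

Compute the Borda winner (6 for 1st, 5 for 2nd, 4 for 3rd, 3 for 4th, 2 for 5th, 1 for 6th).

Proposal E

Proposal A: 13×2 + 12×2 + 12×6 + 12×6 + 13×1 = 207
Proposal B: 13×4 + 12×6 + 12×3 + 12×2 + 13×5 = 249
Proposal C: 13×3 + 12×4 + 12×1 + 12×4 + 13×6 = 225
Proposal D: 13×1 + 12×1 + 12×2 + 12×1 + 13×4 = 113
Proposal E: 13×5 + 12×5 + 12×5 + 12×3 + 13×3 = 260
Proposal F: 13×6 + 12×3 + 12×4 + 12×5 + 13×2 = 248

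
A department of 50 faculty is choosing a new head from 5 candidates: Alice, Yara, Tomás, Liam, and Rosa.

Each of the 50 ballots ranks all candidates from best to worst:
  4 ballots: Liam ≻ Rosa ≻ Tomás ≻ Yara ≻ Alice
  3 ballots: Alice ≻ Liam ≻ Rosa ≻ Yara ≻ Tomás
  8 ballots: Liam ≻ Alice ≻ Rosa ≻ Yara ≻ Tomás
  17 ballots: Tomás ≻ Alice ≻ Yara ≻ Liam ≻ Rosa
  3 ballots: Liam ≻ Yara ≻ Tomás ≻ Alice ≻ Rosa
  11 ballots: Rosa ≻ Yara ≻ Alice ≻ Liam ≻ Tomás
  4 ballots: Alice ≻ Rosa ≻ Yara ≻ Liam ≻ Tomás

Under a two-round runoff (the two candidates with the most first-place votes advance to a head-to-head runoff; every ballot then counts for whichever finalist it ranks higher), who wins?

Liam

Round 1 first-place votes: Alice 7, Yara 0, Tomás 17, Liam 15, Rosa 11. Tomás and Liam advance.
Runoff: Tomás is ranked above Liam on 17 ballots, Liam above Tomás on 33.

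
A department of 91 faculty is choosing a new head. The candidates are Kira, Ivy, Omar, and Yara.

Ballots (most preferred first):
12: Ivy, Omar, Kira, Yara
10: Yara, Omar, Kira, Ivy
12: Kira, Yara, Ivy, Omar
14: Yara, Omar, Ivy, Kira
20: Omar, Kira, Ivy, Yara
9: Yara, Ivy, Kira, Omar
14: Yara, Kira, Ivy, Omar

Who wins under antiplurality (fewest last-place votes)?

Ivy

Last-place votes: Kira 14, Ivy 10, Omar 35, Yara 32.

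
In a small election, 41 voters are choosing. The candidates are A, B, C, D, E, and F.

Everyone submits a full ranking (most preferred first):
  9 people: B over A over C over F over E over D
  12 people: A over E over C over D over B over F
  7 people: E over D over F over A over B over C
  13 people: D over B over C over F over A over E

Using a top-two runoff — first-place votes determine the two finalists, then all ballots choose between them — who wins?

Round 1 first-place votes: A 12, B 9, C 0, D 13, E 7, F 0. D and A advance.
Runoff: D is ranked above A on 20 ballots, A above D on 21.

A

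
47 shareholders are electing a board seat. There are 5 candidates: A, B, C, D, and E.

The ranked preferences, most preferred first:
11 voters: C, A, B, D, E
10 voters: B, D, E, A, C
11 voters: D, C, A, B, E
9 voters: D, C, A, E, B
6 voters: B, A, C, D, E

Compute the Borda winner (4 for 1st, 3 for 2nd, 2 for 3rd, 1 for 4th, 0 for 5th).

D

A: 11×3 + 10×1 + 11×2 + 9×2 + 6×3 = 101
B: 11×2 + 10×4 + 11×1 + 9×0 + 6×4 = 97
C: 11×4 + 10×0 + 11×3 + 9×3 + 6×2 = 116
D: 11×1 + 10×3 + 11×4 + 9×4 + 6×1 = 127
E: 11×0 + 10×2 + 11×0 + 9×1 + 6×0 = 29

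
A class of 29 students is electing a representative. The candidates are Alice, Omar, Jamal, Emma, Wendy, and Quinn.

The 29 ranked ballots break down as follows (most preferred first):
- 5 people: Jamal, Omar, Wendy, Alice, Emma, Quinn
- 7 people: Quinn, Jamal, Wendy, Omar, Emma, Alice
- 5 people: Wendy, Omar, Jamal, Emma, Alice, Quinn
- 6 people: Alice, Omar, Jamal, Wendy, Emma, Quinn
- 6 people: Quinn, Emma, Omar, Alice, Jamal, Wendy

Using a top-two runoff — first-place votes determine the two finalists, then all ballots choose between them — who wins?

Alice

Round 1 first-place votes: Alice 6, Omar 0, Jamal 5, Emma 0, Wendy 5, Quinn 13. Quinn and Alice advance.
Runoff: Quinn is ranked above Alice on 13 ballots, Alice above Quinn on 16.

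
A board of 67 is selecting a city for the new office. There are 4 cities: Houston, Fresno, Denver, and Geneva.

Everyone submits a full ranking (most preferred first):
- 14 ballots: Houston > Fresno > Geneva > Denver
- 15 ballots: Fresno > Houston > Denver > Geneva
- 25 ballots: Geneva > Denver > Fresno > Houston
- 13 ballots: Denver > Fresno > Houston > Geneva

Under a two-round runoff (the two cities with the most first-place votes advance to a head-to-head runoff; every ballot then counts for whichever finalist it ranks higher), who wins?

Round 1 first-place votes: Houston 14, Fresno 15, Denver 13, Geneva 25. Geneva and Fresno advance.
Runoff: Geneva is ranked above Fresno on 25 ballots, Fresno above Geneva on 42.

Fresno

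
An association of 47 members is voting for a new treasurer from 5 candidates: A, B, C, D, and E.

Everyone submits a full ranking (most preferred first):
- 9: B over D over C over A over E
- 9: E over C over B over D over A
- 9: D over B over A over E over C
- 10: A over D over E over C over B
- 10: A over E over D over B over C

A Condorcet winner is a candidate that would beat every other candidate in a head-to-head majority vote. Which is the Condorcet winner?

D vs A: 27–20
D vs B: 29–18
D vs C: 38–9
D vs E: 28–19
D beats every other candidate.

D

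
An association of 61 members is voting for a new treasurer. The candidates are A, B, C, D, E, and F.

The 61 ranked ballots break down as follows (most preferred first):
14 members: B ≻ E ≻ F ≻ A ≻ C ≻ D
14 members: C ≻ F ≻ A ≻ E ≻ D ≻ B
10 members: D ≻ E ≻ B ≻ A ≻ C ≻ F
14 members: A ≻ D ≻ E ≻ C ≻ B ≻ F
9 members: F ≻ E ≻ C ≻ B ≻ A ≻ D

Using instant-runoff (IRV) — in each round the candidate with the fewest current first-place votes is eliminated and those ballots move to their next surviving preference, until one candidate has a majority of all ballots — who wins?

C

Round 1: A 14, B 14, C 14, D 10, E 0, F 9. E eliminated.
Round 2: A 14, B 14, C 14, D 10, F 9. F eliminated.
Round 3: A 14, B 14, C 23, D 10. D eliminated.
Round 4: A 14, B 24, C 23. A eliminated.
Round 5: B 24, C 37. C has a majority (≥31).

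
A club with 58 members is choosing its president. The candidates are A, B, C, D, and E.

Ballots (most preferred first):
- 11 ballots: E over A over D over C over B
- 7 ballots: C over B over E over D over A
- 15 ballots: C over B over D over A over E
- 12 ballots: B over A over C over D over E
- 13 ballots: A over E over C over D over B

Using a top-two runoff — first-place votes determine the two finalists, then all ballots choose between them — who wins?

A

Round 1 first-place votes: A 13, B 12, C 22, D 0, E 11. C and A advance.
Runoff: C is ranked above A on 22 ballots, A above C on 36.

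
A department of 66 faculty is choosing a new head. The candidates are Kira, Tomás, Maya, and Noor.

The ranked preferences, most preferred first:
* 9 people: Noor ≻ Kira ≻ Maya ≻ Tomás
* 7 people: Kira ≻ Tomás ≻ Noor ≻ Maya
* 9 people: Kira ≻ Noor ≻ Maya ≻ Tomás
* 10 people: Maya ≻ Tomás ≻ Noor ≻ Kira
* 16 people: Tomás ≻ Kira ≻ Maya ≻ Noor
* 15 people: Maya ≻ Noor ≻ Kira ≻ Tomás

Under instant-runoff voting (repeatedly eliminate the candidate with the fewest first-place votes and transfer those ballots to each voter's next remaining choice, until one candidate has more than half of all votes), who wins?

Round 1: Kira 16, Tomás 16, Maya 25, Noor 9. Noor eliminated.
Round 2: Kira 25, Tomás 16, Maya 25. Tomás eliminated.
Round 3: Kira 41, Maya 25. Kira has a majority (≥34).

Kira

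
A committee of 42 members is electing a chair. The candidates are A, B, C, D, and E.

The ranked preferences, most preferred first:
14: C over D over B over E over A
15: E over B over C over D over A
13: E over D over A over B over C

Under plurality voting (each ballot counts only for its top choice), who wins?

First-place votes: A 0, B 0, C 14, D 0, E 28.

E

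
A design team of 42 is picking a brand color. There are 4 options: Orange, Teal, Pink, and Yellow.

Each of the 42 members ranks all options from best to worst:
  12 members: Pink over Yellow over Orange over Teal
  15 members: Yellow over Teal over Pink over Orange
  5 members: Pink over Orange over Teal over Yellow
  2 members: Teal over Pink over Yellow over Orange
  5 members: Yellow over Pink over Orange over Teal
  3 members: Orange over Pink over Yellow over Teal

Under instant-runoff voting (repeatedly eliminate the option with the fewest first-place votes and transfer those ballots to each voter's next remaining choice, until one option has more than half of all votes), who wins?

Round 1: Orange 3, Teal 2, Pink 17, Yellow 20. Teal eliminated.
Round 2: Orange 3, Pink 19, Yellow 20. Orange eliminated.
Round 3: Pink 22, Yellow 20. Pink has a majority (≥22).

Pink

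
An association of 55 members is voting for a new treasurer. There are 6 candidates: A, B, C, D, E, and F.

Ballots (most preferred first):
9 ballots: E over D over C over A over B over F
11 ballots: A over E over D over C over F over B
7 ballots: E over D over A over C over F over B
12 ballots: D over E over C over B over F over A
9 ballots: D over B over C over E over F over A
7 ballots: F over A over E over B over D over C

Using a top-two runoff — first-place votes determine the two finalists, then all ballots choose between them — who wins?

Round 1 first-place votes: A 11, B 0, C 0, D 21, E 16, F 7. D and E advance.
Runoff: D is ranked above E on 21 ballots, E above D on 34.

E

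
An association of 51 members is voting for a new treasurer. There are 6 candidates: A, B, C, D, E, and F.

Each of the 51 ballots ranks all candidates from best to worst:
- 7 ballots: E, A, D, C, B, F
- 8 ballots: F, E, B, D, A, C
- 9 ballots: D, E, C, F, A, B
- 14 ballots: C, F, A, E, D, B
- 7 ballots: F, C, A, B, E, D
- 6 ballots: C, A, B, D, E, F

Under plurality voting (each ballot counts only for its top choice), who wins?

C

First-place votes: A 0, B 0, C 20, D 9, E 7, F 15.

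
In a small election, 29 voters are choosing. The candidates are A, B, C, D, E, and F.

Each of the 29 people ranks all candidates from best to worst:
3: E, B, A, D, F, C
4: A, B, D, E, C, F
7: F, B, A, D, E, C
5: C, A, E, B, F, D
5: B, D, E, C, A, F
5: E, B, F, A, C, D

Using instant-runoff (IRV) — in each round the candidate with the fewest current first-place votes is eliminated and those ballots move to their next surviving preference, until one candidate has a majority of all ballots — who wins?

B

Round 1: A 4, B 5, C 5, D 0, E 8, F 7. D eliminated.
Round 2: A 4, B 5, C 5, E 8, F 7. A eliminated.
Round 3: B 9, C 5, E 8, F 7. C eliminated.
Round 4: B 9, E 13, F 7. F eliminated.
Round 5: B 16, E 13. B has a majority (≥15).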